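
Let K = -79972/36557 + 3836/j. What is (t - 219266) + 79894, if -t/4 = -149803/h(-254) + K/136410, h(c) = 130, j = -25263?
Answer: -15764733205464722158/116981448969645 ≈ -1.3476e+5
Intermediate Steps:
K = -308652184/131934213 (K = -79972/36557 + 3836/(-25263) = -79972*1/36557 + 3836*(-1/25263) = -79972/36557 - 548/3609 = -308652184/131934213 ≈ -2.3394)
t = 539205300332640782/116981448969645 (t = -4*(-149803/130 - 308652184/131934213/136410) = -4*(-149803*1/130 - 308652184/131934213*1/136410) = -4*(-149803/130 - 154326092/8998572997665) = -4*(-269602650166320391/233962897939290) = 539205300332640782/116981448969645 ≈ 4609.3)
(t - 219266) + 79894 = (539205300332640782/116981448969645 - 219266) + 79894 = -25110849089445539788/116981448969645 + 79894 = -15764733205464722158/116981448969645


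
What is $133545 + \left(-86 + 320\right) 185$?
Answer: $176835$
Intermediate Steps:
$133545 + \left(-86 + 320\right) 185 = 133545 + 234 \cdot 185 = 133545 + 43290 = 176835$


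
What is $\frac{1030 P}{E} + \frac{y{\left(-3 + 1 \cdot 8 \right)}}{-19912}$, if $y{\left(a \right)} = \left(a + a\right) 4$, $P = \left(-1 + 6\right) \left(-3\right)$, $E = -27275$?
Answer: $\frac{1532747}{2715499} \approx 0.56444$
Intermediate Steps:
$P = -15$ ($P = 5 \left(-3\right) = -15$)
$y{\left(a \right)} = 8 a$ ($y{\left(a \right)} = 2 a 4 = 8 a$)
$\frac{1030 P}{E} + \frac{y{\left(-3 + 1 \cdot 8 \right)}}{-19912} = \frac{1030 \left(-15\right)}{-27275} + \frac{8 \left(-3 + 1 \cdot 8\right)}{-19912} = \left(-15450\right) \left(- \frac{1}{27275}\right) + 8 \left(-3 + 8\right) \left(- \frac{1}{19912}\right) = \frac{618}{1091} + 8 \cdot 5 \left(- \frac{1}{19912}\right) = \frac{618}{1091} + 40 \left(- \frac{1}{19912}\right) = \frac{618}{1091} - \frac{5}{2489} = \frac{1532747}{2715499}$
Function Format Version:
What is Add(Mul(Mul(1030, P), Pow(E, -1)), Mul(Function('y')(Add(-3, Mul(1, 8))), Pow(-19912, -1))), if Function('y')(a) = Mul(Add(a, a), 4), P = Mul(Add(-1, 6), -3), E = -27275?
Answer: Rational(1532747, 2715499) ≈ 0.56444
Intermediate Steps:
P = -15 (P = Mul(5, -3) = -15)
Function('y')(a) = Mul(8, a) (Function('y')(a) = Mul(Mul(2, a), 4) = Mul(8, a))
Add(Mul(Mul(1030, P), Pow(E, -1)), Mul(Function('y')(Add(-3, Mul(1, 8))), Pow(-19912, -1))) = Add(Mul(Mul(1030, -15), Pow(-27275, -1)), Mul(Mul(8, Add(-3, Mul(1, 8))), Pow(-19912, -1))) = Add(Mul(-15450, Rational(-1, 27275)), Mul(Mul(8, Add(-3, 8)), Rational(-1, 19912))) = Add(Rational(618, 1091), Mul(Mul(8, 5), Rational(-1, 19912))) = Add(Rational(618, 1091), Mul(40, Rational(-1, 19912))) = Add(Rational(618, 1091), Rational(-5, 2489)) = Rational(1532747, 2715499)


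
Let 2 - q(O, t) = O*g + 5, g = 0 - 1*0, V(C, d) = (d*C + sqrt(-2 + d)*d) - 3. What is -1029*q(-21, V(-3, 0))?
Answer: 3087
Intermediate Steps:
V(C, d) = -3 + C*d + d*sqrt(-2 + d) (V(C, d) = (C*d + d*sqrt(-2 + d)) - 3 = -3 + C*d + d*sqrt(-2 + d))
g = 0 (g = 0 + 0 = 0)
q(O, t) = -3 (q(O, t) = 2 - (O*0 + 5) = 2 - (0 + 5) = 2 - 1*5 = 2 - 5 = -3)
-1029*q(-21, V(-3, 0)) = -1029*(-3) = 3087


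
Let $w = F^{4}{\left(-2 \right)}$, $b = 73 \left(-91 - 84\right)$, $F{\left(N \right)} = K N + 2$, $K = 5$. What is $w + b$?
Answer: $-8679$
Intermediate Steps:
$F{\left(N \right)} = 2 + 5 N$ ($F{\left(N \right)} = 5 N + 2 = 2 + 5 N$)
$b = -12775$ ($b = 73 \left(-175\right) = -12775$)
$w = 4096$ ($w = \left(2 + 5 \left(-2\right)\right)^{4} = \left(2 - 10\right)^{4} = \left(-8\right)^{4} = 4096$)
$w + b = 4096 - 12775 = -8679$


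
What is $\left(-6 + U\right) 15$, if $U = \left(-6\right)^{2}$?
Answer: $450$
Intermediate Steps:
$U = 36$
$\left(-6 + U\right) 15 = \left(-6 + 36\right) 15 = 30 \cdot 15 = 450$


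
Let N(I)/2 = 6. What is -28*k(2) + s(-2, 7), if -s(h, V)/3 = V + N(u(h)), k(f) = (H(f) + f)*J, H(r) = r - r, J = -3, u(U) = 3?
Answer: 111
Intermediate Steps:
N(I) = 12 (N(I) = 2*6 = 12)
H(r) = 0
k(f) = -3*f (k(f) = (0 + f)*(-3) = f*(-3) = -3*f)
s(h, V) = -36 - 3*V (s(h, V) = -3*(V + 12) = -3*(12 + V) = -36 - 3*V)
-28*k(2) + s(-2, 7) = -(-84)*2 + (-36 - 3*7) = -28*(-6) + (-36 - 21) = 168 - 57 = 111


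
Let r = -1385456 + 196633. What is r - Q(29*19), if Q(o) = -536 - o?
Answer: -1187736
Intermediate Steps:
r = -1188823
r - Q(29*19) = -1188823 - (-536 - 29*19) = -1188823 - (-536 - 1*551) = -1188823 - (-536 - 551) = -1188823 - 1*(-1087) = -1188823 + 1087 = -1187736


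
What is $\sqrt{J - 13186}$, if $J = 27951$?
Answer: $\sqrt{14765} \approx 121.51$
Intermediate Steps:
$\sqrt{J - 13186} = \sqrt{27951 - 13186} = \sqrt{14765}$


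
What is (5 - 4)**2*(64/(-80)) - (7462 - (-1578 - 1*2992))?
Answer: -60164/5 ≈ -12033.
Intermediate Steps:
(5 - 4)**2*(64/(-80)) - (7462 - (-1578 - 1*2992)) = 1**2*(64*(-1/80)) - (7462 - (-1578 - 2992)) = 1*(-4/5) - (7462 - 1*(-4570)) = -4/5 - (7462 + 4570) = -4/5 - 1*12032 = -4/5 - 12032 = -60164/5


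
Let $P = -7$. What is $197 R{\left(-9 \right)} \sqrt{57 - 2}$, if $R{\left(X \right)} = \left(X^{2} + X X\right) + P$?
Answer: $30535 \sqrt{55} \approx 2.2645 \cdot 10^{5}$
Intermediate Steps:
$R{\left(X \right)} = -7 + 2 X^{2}$ ($R{\left(X \right)} = \left(X^{2} + X X\right) - 7 = \left(X^{2} + X^{2}\right) - 7 = 2 X^{2} - 7 = -7 + 2 X^{2}$)
$197 R{\left(-9 \right)} \sqrt{57 - 2} = 197 \left(-7 + 2 \left(-9\right)^{2}\right) \sqrt{57 - 2} = 197 \left(-7 + 2 \cdot 81\right) \sqrt{55} = 197 \left(-7 + 162\right) \sqrt{55} = 197 \cdot 155 \sqrt{55} = 30535 \sqrt{55}$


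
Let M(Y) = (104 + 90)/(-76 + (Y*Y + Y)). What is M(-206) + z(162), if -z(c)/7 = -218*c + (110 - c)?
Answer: 5218159449/21077 ≈ 2.4758e+5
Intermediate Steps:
z(c) = -770 + 1533*c (z(c) = -7*(-218*c + (110 - c)) = -7*(110 - 219*c) = -770 + 1533*c)
M(Y) = 194/(-76 + Y + Y**2) (M(Y) = 194/(-76 + (Y**2 + Y)) = 194/(-76 + (Y + Y**2)) = 194/(-76 + Y + Y**2))
M(-206) + z(162) = 194/(-76 - 206 + (-206)**2) + (-770 + 1533*162) = 194/(-76 - 206 + 42436) + (-770 + 248346) = 194/42154 + 247576 = 194*(1/42154) + 247576 = 97/21077 + 247576 = 5218159449/21077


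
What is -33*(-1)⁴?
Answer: -33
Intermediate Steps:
-33*(-1)⁴ = -33*1 = -33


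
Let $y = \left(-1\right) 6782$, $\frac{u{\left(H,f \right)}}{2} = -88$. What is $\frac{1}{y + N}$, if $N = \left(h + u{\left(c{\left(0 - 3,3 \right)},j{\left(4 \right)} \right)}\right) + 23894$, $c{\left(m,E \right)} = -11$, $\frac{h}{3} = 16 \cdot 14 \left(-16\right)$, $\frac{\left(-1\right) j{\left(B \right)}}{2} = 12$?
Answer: $\frac{1}{6184} \approx 0.00016171$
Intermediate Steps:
$j{\left(B \right)} = -24$ ($j{\left(B \right)} = \left(-2\right) 12 = -24$)
$h = -10752$ ($h = 3 \cdot 16 \cdot 14 \left(-16\right) = 3 \cdot 224 \left(-16\right) = 3 \left(-3584\right) = -10752$)
$u{\left(H,f \right)} = -176$ ($u{\left(H,f \right)} = 2 \left(-88\right) = -176$)
$N = 12966$ ($N = \left(-10752 - 176\right) + 23894 = -10928 + 23894 = 12966$)
$y = -6782$
$\frac{1}{y + N} = \frac{1}{-6782 + 12966} = \frac{1}{6184}$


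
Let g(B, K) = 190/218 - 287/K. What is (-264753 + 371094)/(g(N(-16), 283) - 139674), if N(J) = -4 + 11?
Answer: -1093433609/1436176092 ≈ -0.76135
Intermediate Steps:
N(J) = 7
g(B, K) = 95/109 - 287/K (g(B, K) = 190*(1/218) - 287/K = 95/109 - 287/K)
(-264753 + 371094)/(g(N(-16), 283) - 139674) = (-264753 + 371094)/((95/109 - 287/283) - 139674) = 106341/((95/109 - 287*1/283) - 139674) = 106341/((95/109 - 287/283) - 139674) = 106341/(-4398/30847 - 139674) = 106341/(-4308528276/30847) = 106341*(-30847/4308528276) = -1093433609/1436176092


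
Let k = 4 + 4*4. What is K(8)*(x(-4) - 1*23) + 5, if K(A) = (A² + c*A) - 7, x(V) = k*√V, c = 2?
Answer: -1674 + 2920*I ≈ -1674.0 + 2920.0*I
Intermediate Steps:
k = 20 (k = 4 + 16 = 20)
x(V) = 20*√V
K(A) = -7 + A² + 2*A (K(A) = (A² + 2*A) - 7 = -7 + A² + 2*A)
K(8)*(x(-4) - 1*23) + 5 = (-7 + 8² + 2*8)*(20*√(-4) - 1*23) + 5 = (-7 + 64 + 16)*(20*(2*I) - 23) + 5 = 73*(40*I - 23) + 5 = 73*(-23 + 40*I) + 5 = (-1679 + 2920*I) + 5 = -1674 + 2920*I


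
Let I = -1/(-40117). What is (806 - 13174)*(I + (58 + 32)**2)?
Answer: -4018953165968/40117 ≈ -1.0018e+8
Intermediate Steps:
I = 1/40117 (I = -1*(-1/40117) = 1/40117 ≈ 2.4927e-5)
(806 - 13174)*(I + (58 + 32)**2) = (806 - 13174)*(1/40117 + (58 + 32)**2) = -12368*(1/40117 + 90**2) = -12368*(1/40117 + 8100) = -12368*324947701/40117 = -4018953165968/40117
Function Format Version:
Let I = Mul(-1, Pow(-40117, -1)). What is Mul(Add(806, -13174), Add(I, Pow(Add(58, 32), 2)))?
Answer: Rational(-4018953165968, 40117) ≈ -1.0018e+8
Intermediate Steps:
I = Rational(1, 40117) (I = Mul(-1, Rational(-1, 40117)) = Rational(1, 40117) ≈ 2.4927e-5)
Mul(Add(806, -13174), Add(I, Pow(Add(58, 32), 2))) = Mul(Add(806, -13174), Add(Rational(1, 40117), Pow(Add(58, 32), 2))) = Mul(-12368, Add(Rational(1, 40117), Pow(90, 2))) = Mul(-12368, Add(Rational(1, 40117), 8100)) = Mul(-12368, Rational(324947701, 40117)) = Rational(-4018953165968, 40117)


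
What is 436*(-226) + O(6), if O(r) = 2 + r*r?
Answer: -98498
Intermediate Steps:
O(r) = 2 + r²
436*(-226) + O(6) = 436*(-226) + (2 + 6²) = -98536 + (2 + 36) = -98536 + 38 = -98498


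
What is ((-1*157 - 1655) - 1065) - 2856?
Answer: -5733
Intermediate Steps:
((-1*157 - 1655) - 1065) - 2856 = ((-157 - 1655) - 1065) - 2856 = (-1812 - 1065) - 2856 = -2877 - 2856 = -5733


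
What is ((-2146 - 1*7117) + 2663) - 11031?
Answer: -17631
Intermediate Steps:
((-2146 - 1*7117) + 2663) - 11031 = ((-2146 - 7117) + 2663) - 11031 = (-9263 + 2663) - 11031 = -6600 - 11031 = -17631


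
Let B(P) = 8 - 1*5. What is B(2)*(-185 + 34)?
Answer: -453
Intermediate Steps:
B(P) = 3 (B(P) = 8 - 5 = 3)
B(2)*(-185 + 34) = 3*(-185 + 34) = 3*(-151) = -453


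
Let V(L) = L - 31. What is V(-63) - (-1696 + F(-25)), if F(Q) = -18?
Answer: 1620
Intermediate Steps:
V(L) = -31 + L
V(-63) - (-1696 + F(-25)) = (-31 - 63) - (-1696 - 18) = -94 - 1*(-1714) = -94 + 1714 = 1620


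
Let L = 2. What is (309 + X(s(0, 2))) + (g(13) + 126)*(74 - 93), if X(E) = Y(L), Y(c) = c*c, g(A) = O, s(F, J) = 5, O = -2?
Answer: -2043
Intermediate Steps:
g(A) = -2
Y(c) = c²
X(E) = 4 (X(E) = 2² = 4)
(309 + X(s(0, 2))) + (g(13) + 126)*(74 - 93) = (309 + 4) + (-2 + 126)*(74 - 93) = 313 + 124*(-19) = 313 - 2356 = -2043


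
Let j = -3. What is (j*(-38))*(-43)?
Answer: -4902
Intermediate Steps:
(j*(-38))*(-43) = -3*(-38)*(-43) = 114*(-43) = -4902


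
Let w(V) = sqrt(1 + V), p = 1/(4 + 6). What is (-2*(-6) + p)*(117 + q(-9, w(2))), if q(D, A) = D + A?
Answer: 6534/5 + 121*sqrt(3)/10 ≈ 1327.8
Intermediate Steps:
p = 1/10 ≈ 0.10000
q(D, A) = A + D
(-2*(-6) + p)*(117 + q(-9, w(2))) = (-2*(-6) + 1/10)*(117 + (sqrt(1 + 2) - 9)) = (12 + 1/10)*(117 + (sqrt(3) - 9)) = 121*(117 + (-9 + sqrt(3)))/10 = 121*(108 + sqrt(3))/10 = 6534/5 + 121*sqrt(3)/10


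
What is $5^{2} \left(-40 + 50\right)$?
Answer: $250$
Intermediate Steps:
$5^{2} \left(-40 + 50\right) = 25 \cdot 10 = 250$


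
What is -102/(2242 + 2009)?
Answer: -34/1417 ≈ -0.023994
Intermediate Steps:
-102/(2242 + 2009) = -102/4251 = -102*1/4251 = -34/1417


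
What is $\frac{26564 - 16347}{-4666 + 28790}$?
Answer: $\frac{10217}{24124} \approx 0.42352$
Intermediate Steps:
$\frac{26564 - 16347}{-4666 + 28790} = \frac{10217}{24124}$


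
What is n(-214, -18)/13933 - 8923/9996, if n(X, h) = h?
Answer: -124504087/139274268 ≈ -0.89395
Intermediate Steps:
n(-214, -18)/13933 - 8923/9996 = -18/13933 - 8923/9996 = -124504087/139274268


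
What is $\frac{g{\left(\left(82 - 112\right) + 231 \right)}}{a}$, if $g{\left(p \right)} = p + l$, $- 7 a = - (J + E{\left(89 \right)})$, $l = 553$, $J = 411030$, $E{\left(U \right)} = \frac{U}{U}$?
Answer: $\frac{5278}{411031} \approx 0.012841$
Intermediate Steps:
$E{\left(U \right)} = 1$
$a = \frac{411031}{7}$ ($a = - \frac{\left(-1\right) \left(411030 + 1\right)}{7} = - \frac{\left(-1\right) 411031}{7} = \left(- \frac{1}{7}\right) \left(-411031\right) = \frac{411031}{7} \approx 58719.0$)
$g{\left(p \right)} = 553 + p$ ($g{\left(p \right)} = p + 553 = 553 + p$)
$\frac{g{\left(\left(82 - 112\right) + 231 \right)}}{a} = \frac{553 + \left(\left(82 - 112\right) + 231\right)}{\frac{411031}{7}} = \left(553 + \left(-30 + 231\right)\right) \frac{7}{411031} = \left(553 + 201\right) \frac{7}{411031} = 754 \cdot \frac{7}{411031} = \frac{5278}{411031}$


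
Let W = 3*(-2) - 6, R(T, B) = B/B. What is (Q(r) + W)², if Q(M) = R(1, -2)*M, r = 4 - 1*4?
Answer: 144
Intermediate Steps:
R(T, B) = 1
W = -12 (W = -6 - 6 = -12)
r = 0 (r = 4 - 4 = 0)
Q(M) = M (Q(M) = 1*M = M)
(Q(r) + W)² = (0 - 12)² = (-12)² = 144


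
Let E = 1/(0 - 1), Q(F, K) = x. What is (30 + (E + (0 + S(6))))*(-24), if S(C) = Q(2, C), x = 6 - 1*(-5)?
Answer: -960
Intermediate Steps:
x = 11 (x = 6 + 5 = 11)
Q(F, K) = 11
S(C) = 11
E = -1 (E = 1/(-1) = -1)
(30 + (E + (0 + S(6))))*(-24) = (30 + (-1 + (0 + 11)))*(-24) = (30 + (-1 + 11))*(-24) = (30 + 10)*(-24) = 40*(-24) = -960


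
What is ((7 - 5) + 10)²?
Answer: 144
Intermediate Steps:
((7 - 5) + 10)² = (2 + 10)² = 12² = 144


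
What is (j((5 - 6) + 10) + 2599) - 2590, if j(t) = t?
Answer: 18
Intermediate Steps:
(j((5 - 6) + 10) + 2599) - 2590 = (((5 - 6) + 10) + 2599) - 2590 = ((-1 + 10) + 2599) - 2590 = (9 + 2599) - 2590 = 2608 - 2590 = 18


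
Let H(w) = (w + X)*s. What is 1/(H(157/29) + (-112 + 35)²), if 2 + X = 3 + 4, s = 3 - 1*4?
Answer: 29/171639 ≈ 0.00016896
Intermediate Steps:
s = -1 (s = 3 - 4 = -1)
X = 5 (X = -2 + (3 + 4) = -2 + 7 = 5)
H(w) = -5 - w (H(w) = (w + 5)*(-1) = (5 + w)*(-1) = -5 - w)
1/(H(157/29) + (-112 + 35)²) = 1/((-5 - 157/29) + (-112 + 35)²) = 1/((-5 - 157/29) + (-77)²) = 1/((-5 - 1*157/29) + 5929) = 1/((-5 - 157/29) + 5929) = 1/(-302/29 + 5929) = 1/(171639/29) = 29/171639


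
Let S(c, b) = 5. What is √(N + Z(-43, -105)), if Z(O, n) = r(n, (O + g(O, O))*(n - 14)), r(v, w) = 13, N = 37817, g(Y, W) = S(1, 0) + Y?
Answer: √37830 ≈ 194.50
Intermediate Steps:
g(Y, W) = 5 + Y
Z(O, n) = 13
√(N + Z(-43, -105)) = √(37817 + 13) = √37830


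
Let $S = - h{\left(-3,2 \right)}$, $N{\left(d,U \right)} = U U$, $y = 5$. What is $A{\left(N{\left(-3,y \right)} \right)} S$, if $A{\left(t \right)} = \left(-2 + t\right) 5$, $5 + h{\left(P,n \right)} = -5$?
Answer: $1150$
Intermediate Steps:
$N{\left(d,U \right)} = U^{2}$
$h{\left(P,n \right)} = -10$ ($h{\left(P,n \right)} = -5 - 5 = -10$)
$A{\left(t \right)} = -10 + 5 t$
$S = 10$ ($S = \left(-1\right) \left(-10\right) = 10$)
$A{\left(N{\left(-3,y \right)} \right)} S = \left(-10 + 5 \cdot 5^{2}\right) 10 = \left(-10 + 5 \cdot 25\right) 10 = \left(-10 + 125\right) 10 = 115 \cdot 10 = 1150$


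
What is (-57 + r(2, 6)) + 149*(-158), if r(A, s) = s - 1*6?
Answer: -23599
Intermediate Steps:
r(A, s) = -6 + s (r(A, s) = s - 6 = -6 + s)
(-57 + r(2, 6)) + 149*(-158) = (-57 + (-6 + 6)) + 149*(-158) = (-57 + 0) - 23542 = -57 - 23542 = -23599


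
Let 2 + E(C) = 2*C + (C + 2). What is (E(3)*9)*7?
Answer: 567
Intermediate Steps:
E(C) = 3*C (E(C) = -2 + (2*C + (C + 2)) = -2 + (2*C + (2 + C)) = -2 + (2 + 3*C) = 3*C)
(E(3)*9)*7 = ((3*3)*9)*7 = (9*9)*7 = 81*7 = 567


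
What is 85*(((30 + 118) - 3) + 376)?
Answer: 44285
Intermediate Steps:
85*(((30 + 118) - 3) + 376) = 85*((148 - 3) + 376) = 85*(145 + 376) = 85*521 = 44285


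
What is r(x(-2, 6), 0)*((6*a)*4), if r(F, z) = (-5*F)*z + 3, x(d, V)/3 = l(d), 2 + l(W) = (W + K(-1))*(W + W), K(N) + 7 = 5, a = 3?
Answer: 216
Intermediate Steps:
K(N) = -2 (K(N) = -7 + 5 = -2)
l(W) = -2 + 2*W*(-2 + W) (l(W) = -2 + (W - 2)*(W + W) = -2 + (-2 + W)*(2*W) = -2 + 2*W*(-2 + W))
x(d, V) = -6 - 12*d + 6*d² (x(d, V) = 3*(-2 - 4*d + 2*d²) = -6 - 12*d + 6*d²)
r(F, z) = 3 - 5*F*z (r(F, z) = -5*F*z + 3 = 3 - 5*F*z)
r(x(-2, 6), 0)*((6*a)*4) = (3 - 5*(-6 - 12*(-2) + 6*(-2)²)*0)*((6*3)*4) = (3 - 5*(-6 + 24 + 6*4)*0)*(18*4) = (3 - 5*(-6 + 24 + 24)*0)*72 = (3 - 5*42*0)*72 = (3 + 0)*72 = 3*72 = 216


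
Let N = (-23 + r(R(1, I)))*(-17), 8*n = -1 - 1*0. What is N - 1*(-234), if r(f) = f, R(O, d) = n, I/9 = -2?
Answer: 5017/8 ≈ 627.13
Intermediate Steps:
I = -18 (I = 9*(-2) = -18)
n = -1/8 (n = (-1 - 1*0)/8 = (-1 + 0)/8 = (1/8)*(-1) = -1/8 ≈ -0.12500)
R(O, d) = -1/8
N = 3145/8 (N = (-23 - 1/8)*(-17) = -185/8*(-17) = 3145/8 ≈ 393.13)
N - 1*(-234) = 3145/8 - 1*(-234) = 3145/8 + 234 = 5017/8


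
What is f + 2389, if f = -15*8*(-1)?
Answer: 2509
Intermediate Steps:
f = 120 (f = -120*(-1) = 120)
f + 2389 = 120 + 2389 = 2509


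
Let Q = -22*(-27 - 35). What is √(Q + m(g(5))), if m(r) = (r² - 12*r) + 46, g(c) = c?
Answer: 5*√55 ≈ 37.081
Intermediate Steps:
Q = 1364 (Q = -22*(-62) = 1364)
m(r) = 46 + r² - 12*r
√(Q + m(g(5))) = √(1364 + (46 + 5² - 12*5)) = √(1364 + (46 + 25 - 60)) = √(1364 + 11) = √1375 = 5*√55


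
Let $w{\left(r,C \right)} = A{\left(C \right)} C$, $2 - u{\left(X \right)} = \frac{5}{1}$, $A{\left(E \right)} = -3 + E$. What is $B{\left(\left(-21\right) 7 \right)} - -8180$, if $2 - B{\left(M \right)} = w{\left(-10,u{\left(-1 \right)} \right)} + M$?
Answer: $8311$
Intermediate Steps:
$u{\left(X \right)} = -3$ ($u{\left(X \right)} = 2 - \frac{5}{1} = 2 - 5 \cdot 1 = 2 - 5 = -3$)
$w{\left(r,C \right)} = C \left(-3 + C\right)$ ($w{\left(r,C \right)} = \left(-3 + C\right) C = C \left(-3 + C\right)$)
$B{\left(M \right)} = -16 - M$ ($B{\left(M \right)} = 2 - \left(- 3 \left(-3 - 3\right) + M\right) = 2 - \left(\left(-3\right) \left(-6\right) + M\right) = 2 - \left(18 + M\right) = -16 - M$)
$B{\left(\left(-21\right) 7 \right)} - -8180 = \left(-16 - \left(-21\right) 7\right) - -8180 = \left(-16 - -147\right) + 8180 = \left(-16 + 147\right) + 8180 = 131 + 8180 = 8311$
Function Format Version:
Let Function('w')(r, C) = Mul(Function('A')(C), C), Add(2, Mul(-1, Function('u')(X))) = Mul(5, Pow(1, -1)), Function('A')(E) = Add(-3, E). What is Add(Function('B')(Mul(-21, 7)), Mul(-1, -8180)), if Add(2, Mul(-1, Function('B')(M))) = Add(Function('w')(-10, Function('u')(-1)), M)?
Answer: 8311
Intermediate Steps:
Function('u')(X) = -3 (Function('u')(X) = Add(2, Mul(-1, Mul(5, Pow(1, -1)))) = Add(2, Mul(-1, Mul(5, 1))) = Add(2, Mul(-1, 5)) = Add(2, -5) = -3)
Function('w')(r, C) = Mul(C, Add(-3, C)) (Function('w')(r, C) = Mul(Add(-3, C), C) = Mul(C, Add(-3, C)))
Function('B')(M) = Add(-16, Mul(-1, M)) (Function('B')(M) = Add(2, Mul(-1, Add(Mul(-3, Add(-3, -3)), M))) = Add(2, Mul(-1, Add(Mul(-3, -6), M))) = Add(2, Mul(-1, Add(18, M))) = Add(2, Add(-18, Mul(-1, M))) = Add(-16, Mul(-1, M)))
Add(Function('B')(Mul(-21, 7)), Mul(-1, -8180)) = Add(Add(-16, Mul(-1, Mul(-21, 7))), Mul(-1, -8180)) = Add(Add(-16, Mul(-1, -147)), 8180) = Add(Add(-16, 147), 8180) = Add(131, 8180) = 8311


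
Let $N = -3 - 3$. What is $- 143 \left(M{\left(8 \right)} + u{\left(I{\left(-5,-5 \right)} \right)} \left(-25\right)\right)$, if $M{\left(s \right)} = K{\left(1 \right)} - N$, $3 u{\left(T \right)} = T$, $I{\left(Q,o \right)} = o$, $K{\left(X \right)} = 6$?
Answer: $- \frac{23023}{3} \approx -7674.3$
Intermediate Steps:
$N = -6$ ($N = -3 - 3 = -6$)
$u{\left(T \right)} = \frac{T}{3}$
$M{\left(s \right)} = 12$ ($M{\left(s \right)} = 6 - -6 = 6 + 6 = 12$)
$- 143 \left(M{\left(8 \right)} + u{\left(I{\left(-5,-5 \right)} \right)} \left(-25\right)\right) = - 143 \left(12 + \frac{1}{3} \left(-5\right) \left(-25\right)\right) = - 143 \left(12 - - \frac{125}{3}\right) = - 143 \left(12 + \frac{125}{3}\right) = \left(-143\right) \frac{161}{3} = - \frac{23023}{3}$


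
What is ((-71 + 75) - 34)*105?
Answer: -3150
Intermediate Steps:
((-71 + 75) - 34)*105 = (4 - 34)*105 = -30*105 = -3150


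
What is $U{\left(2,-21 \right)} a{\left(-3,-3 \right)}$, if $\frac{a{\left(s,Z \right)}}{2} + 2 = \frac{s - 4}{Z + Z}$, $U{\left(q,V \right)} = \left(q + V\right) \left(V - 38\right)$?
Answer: $- \frac{5605}{3} \approx -1868.3$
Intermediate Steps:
$U{\left(q,V \right)} = \left(-38 + V\right) \left(V + q\right)$ ($U{\left(q,V \right)} = \left(V + q\right) \left(-38 + V\right) = \left(-38 + V\right) \left(V + q\right)$)
$a{\left(s,Z \right)} = -4 + \frac{-4 + s}{Z}$ ($a{\left(s,Z \right)} = -4 + 2 \frac{s - 4}{Z + Z} = -4 + 2 \frac{-4 + s}{2 Z} = -4 + \frac{-4 + s}{Z}$)
$U{\left(2,-21 \right)} a{\left(-3,-3 \right)} = \left(\left(-21\right)^{2} - -798 - 76 - 42\right) \frac{-4 - 3 - -12}{-3} = \left(441 + 798 - 76 - 42\right) \left(- \frac{-4 - 3 + 12}{3}\right) = 1121 \left(\left(- \frac{1}{3}\right) 5\right) = 1121 \left(- \frac{5}{3}\right) = - \frac{5605}{3}$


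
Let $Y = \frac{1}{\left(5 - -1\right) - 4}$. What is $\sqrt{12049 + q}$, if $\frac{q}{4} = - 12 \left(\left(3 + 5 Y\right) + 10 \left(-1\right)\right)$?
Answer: $\sqrt{12265} \approx 110.75$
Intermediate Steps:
$Y = \frac{1}{2}$ ($Y = \frac{1}{\left(5 + 1\right) - 4} = \frac{1}{6 - 4} = \frac{1}{2} \approx 0.5$)
$q = 216$ ($q = 4 \left(- 12 \left(\left(3 + 5 \cdot \frac{1}{2}\right) + 10 \left(-1\right)\right)\right) = 4 \left(- 12 \left(\left(3 + \frac{5}{2}\right) - 10\right)\right) = 4 \left(- 12 \left(\frac{11}{2} - 10\right)\right) = 4 \left(\left(-12\right) \left(- \frac{9}{2}\right)\right) = 4 \cdot 54 = 216$)
$\sqrt{12049 + q} = \sqrt{12049 + 216} = \sqrt{12265}$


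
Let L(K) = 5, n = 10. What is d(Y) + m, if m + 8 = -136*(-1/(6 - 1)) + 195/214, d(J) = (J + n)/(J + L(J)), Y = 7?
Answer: 138209/6420 ≈ 21.528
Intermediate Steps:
d(J) = (10 + J)/(5 + J) (d(J) = (J + 10)/(J + 5) = (10 + J)/(5 + J))
m = 21519/1070 (m = -8 + (-136*(-1/(6 - 1)) + 195/214) = -8 + (-136/((-1*5)) + 195*(1/214)) = -8 + (-136/(-5) + 195/214) = -8 + (-136*(-⅕) + 195/214) = -8 + (136/5 + 195/214) = -8 + 30079/1070 = 21519/1070 ≈ 20.111)
d(Y) + m = (10 + 7)/(5 + 7) + 21519/1070 = 17/12 + 21519/1070 = 138209/6420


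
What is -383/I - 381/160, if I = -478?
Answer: -60419/38240 ≈ -1.5800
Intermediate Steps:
-383/I - 381/160 = -383/(-478) - 381/160 = -383*(-1/478) - 381*1/160 = 383/478 - 381/160 = -60419/38240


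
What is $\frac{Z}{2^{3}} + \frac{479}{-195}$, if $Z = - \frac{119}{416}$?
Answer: $- \frac{124409}{49920} \approx -2.4922$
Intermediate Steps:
$Z = - \frac{119}{416}$ ($Z = \left(-119\right) \frac{1}{416} = - \frac{119}{416} \approx -0.28606$)
$\frac{Z}{2^{3}} + \frac{479}{-195} = - \frac{119}{416 \cdot 2^{3}} + \frac{479}{-195} = - \frac{119}{416 \cdot 8} + 479 \left(- \frac{1}{195}\right) = \left(- \frac{119}{416}\right) \frac{1}{8} - \frac{479}{195} = - \frac{119}{3328} - \frac{479}{195} = - \frac{124409}{49920}$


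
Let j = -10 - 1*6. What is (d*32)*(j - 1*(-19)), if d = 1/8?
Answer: 12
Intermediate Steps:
j = -16 (j = -10 - 6 = -16)
d = ⅛ (d = 1*(⅛) = ⅛ ≈ 0.12500)
(d*32)*(j - 1*(-19)) = ((⅛)*32)*(-16 - 1*(-19)) = 4*(-16 + 19) = 4*3 = 12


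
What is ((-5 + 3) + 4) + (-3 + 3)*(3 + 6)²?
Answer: 2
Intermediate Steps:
((-5 + 3) + 4) + (-3 + 3)*(3 + 6)² = (-2 + 4) + 0*9² = 2 + 0*81 = 2 + 0 = 2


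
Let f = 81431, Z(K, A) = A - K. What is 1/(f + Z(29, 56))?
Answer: 1/81458 ≈ 1.2276e-5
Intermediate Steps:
1/(f + Z(29, 56)) = 1/(81431 + (56 - 1*29)) = 1/(81431 + (56 - 29)) = 1/(81431 + 27) = 1/81458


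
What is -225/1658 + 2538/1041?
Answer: 1324593/575326 ≈ 2.3023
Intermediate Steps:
-225/1658 + 2538/1041 = -225*1/1658 + 2538*(1/1041) = -225/1658 + 846/347 = 1324593/575326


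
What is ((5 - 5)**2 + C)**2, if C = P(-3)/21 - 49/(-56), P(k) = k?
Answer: 1681/3136 ≈ 0.53603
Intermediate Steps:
C = 41/56 (C = -3/21 - 49/(-56) = -3*1/21 - 49*(-1/56) = -1/7 + 7/8 = 41/56 ≈ 0.73214)
((5 - 5)**2 + C)**2 = ((5 - 5)**2 + 41/56)**2 = (0**2 + 41/56)**2 = (0 + 41/56)**2 = (41/56)**2 = 1681/3136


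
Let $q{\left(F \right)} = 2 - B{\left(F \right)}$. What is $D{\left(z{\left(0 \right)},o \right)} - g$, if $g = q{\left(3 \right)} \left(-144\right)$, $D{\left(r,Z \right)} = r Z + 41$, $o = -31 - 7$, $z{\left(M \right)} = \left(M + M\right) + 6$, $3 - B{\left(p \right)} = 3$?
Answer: $101$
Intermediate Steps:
$B{\left(p \right)} = 0$ ($B{\left(p \right)} = 3 - 3 = 0$)
$z{\left(M \right)} = 6 + 2 M$ ($z{\left(M \right)} = 2 M + 6 = 6 + 2 M$)
$o = -38$ ($o = -31 - 7 = -38$)
$q{\left(F \right)} = 2$ ($q{\left(F \right)} = 2 - 0 = 2 + 0 = 2$)
$D{\left(r,Z \right)} = 41 + Z r$ ($D{\left(r,Z \right)} = Z r + 41 = 41 + Z r$)
$g = -288$ ($g = 2 \left(-144\right) = -288$)
$D{\left(z{\left(0 \right)},o \right)} - g = \left(41 - 38 \left(6 + 2 \cdot 0\right)\right) - -288 = \left(41 - 38 \left(6 + 0\right)\right) + 288 = \left(41 - 228\right) + 288 = -187 + 288 = 101$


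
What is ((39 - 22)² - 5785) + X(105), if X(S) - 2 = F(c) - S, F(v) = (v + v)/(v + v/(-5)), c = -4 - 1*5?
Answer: -11193/2 ≈ -5596.5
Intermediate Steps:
c = -9 (c = -4 - 5 = -9)
F(v) = 5/2 (F(v) = (2*v)/(v + v*(-⅕)) = (2*v)/(v - v/5) = (2*v)/((4*v/5)) = (2*v)*(5/(4*v)) = 5/2)
X(S) = 9/2 - S (X(S) = 2 + (5/2 - S) = 9/2 - S)
((39 - 22)² - 5785) + X(105) = ((39 - 22)² - 5785) + (9/2 - 1*105) = (17² - 5785) + (9/2 - 105) = (289 - 5785) - 201/2 = -5496 - 201/2 = -11193/2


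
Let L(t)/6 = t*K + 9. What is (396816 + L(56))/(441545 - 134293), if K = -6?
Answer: 197427/153626 ≈ 1.2851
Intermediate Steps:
L(t) = 54 - 36*t (L(t) = 6*(t*(-6) + 9) = 6*(-6*t + 9) = 6*(9 - 6*t) = 54 - 36*t)
(396816 + L(56))/(441545 - 134293) = (396816 + (54 - 36*56))/(441545 - 134293) = (396816 + (54 - 2016))/307252 = (396816 - 1962)*(1/307252) = 394854*(1/307252) = 197427/153626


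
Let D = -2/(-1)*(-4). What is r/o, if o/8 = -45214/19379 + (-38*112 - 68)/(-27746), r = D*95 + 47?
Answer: 191686390171/4682851392 ≈ 40.934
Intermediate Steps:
D = -8 (D = -2*(-1)*(-4) = 2*(-4) = -8)
r = -713 (r = -8*95 + 47 = -760 + 47 = -713)
o = -4682851392/268844867 (o = 8*(-45214/19379 + (-38*112 - 68)/(-27746)) = 8*(-45214*1/19379 + (-4256 - 68)*(-1/27746)) = 8*(-45214/19379 - 4324*(-1/27746)) = 8*(-45214/19379 + 2162/13873) = 8*(-585356424/268844867) = -4682851392/268844867 ≈ -17.418)
r/o = -713/(-4682851392/268844867) = -713*(-268844867/4682851392) = 191686390171/4682851392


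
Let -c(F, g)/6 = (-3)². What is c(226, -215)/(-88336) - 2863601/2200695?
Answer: -126420110203/97200296760 ≈ -1.3006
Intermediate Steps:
c(F, g) = -54 (c(F, g) = -6*(-3)² = -6*9 = -54)
c(226, -215)/(-88336) - 2863601/2200695 = -54/(-88336) - 2863601/2200695 = -54*(-1/88336) - 2863601*1/2200695 = 27/44168 - 2863601/2200695 = -126420110203/97200296760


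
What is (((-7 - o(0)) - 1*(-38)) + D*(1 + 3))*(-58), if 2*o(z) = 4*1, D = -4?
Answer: -754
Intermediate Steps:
o(z) = 2 (o(z) = (4*1)/2 = (½)*4 = 2)
(((-7 - o(0)) - 1*(-38)) + D*(1 + 3))*(-58) = (((-7 - 1*2) - 1*(-38)) - 4*(1 + 3))*(-58) = (((-7 - 2) + 38) - 4*4)*(-58) = ((-9 + 38) - 16)*(-58) = (29 - 16)*(-58) = 13*(-58) = -754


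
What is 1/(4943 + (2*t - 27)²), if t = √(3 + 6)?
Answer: 1/5384 ≈ 0.00018574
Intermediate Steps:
t = 3 (t = √9 = 3)
1/(4943 + (2*t - 27)²) = 1/(4943 + (2*3 - 27)²) = 1/(4943 + (6 - 27)²) = 1/(4943 + (-21)²) = 1/(4943 + 441) = 1/5384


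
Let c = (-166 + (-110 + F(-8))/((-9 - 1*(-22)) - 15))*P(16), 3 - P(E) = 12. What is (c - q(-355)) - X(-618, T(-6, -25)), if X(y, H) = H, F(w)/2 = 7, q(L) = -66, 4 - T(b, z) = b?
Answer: 1118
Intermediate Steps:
T(b, z) = 4 - b
F(w) = 14 (F(w) = 2*7 = 14)
P(E) = -9 (P(E) = 3 - 1*12 = 3 - 12 = -9)
c = 1062 (c = (-166 + (-110 + 14)/((-9 - 1*(-22)) - 15))*(-9) = (-166 - 96/((-9 + 22) - 15))*(-9) = (-166 - 96/(13 - 15))*(-9) = (-166 - 96/(-2))*(-9) = (-166 - 96*(-½))*(-9) = (-166 + 48)*(-9) = -118*(-9) = 1062)
(c - q(-355)) - X(-618, T(-6, -25)) = (1062 - 1*(-66)) - (4 - 1*(-6)) = (1062 + 66) - (4 + 6) = 1128 - 1*10 = 1128 - 10 = 1118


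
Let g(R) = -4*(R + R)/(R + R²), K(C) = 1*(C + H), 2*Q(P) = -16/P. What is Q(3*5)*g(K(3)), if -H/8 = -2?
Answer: 16/75 ≈ 0.21333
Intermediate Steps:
H = 16 (H = -8*(-2) = 16)
Q(P) = -8/P (Q(P) = (-16/P)/2 = -8/P)
K(C) = 16 + C (K(C) = 1*(C + 16) = 1*(16 + C) = 16 + C)
g(R) = -8*R/(R + R²) (g(R) = -4*2*R/(R + R²) = -8*R/(R + R²))
Q(3*5)*g(K(3)) = (-8/(3*5))*(-8/(1 + (16 + 3))) = (-8/15)*(-8/(1 + 19)) = (-8*1/15)*(-8/20) = -(-64)/(15*20) = -8/15*(-⅖) = 16/75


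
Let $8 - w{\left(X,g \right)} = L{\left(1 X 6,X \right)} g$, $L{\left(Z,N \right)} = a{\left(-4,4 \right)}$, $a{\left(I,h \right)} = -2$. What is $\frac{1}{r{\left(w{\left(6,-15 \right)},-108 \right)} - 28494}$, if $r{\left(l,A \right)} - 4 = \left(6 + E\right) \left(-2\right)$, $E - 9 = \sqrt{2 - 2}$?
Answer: $- \frac{1}{28520} \approx -3.5063 \cdot 10^{-5}$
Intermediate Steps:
$E = 9$ ($E = 9 + \sqrt{2 - 2} = 9 + \sqrt{0} = 9 + 0 = 9$)
$L{\left(Z,N \right)} = -2$
$w{\left(X,g \right)} = 8 + 2 g$ ($w{\left(X,g \right)} = 8 - - 2 g = 8 + 2 g$)
$r{\left(l,A \right)} = -26$ ($r{\left(l,A \right)} = 4 + \left(6 + 9\right) \left(-2\right) = 4 + 15 \left(-2\right) = 4 - 30 = -26$)
$\frac{1}{r{\left(w{\left(6,-15 \right)},-108 \right)} - 28494} = \frac{1}{-26 - 28494} = \frac{1}{-28520} = - \frac{1}{28520}$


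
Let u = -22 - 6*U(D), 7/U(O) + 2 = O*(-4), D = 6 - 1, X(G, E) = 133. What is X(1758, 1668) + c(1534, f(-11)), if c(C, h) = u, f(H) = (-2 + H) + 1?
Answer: 1242/11 ≈ 112.91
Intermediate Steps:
f(H) = -1 + H
D = 5
U(O) = 7/(-2 - 4*O) (U(O) = 7/(-2 + O*(-4)) = 7/(-2 - 4*O))
u = -221/11 (u = -22 - (-42)/(2 + 4*5) = -22 - (-42)/(2 + 20) = -22 - (-42)/22 = -22 - 6*(-7/22) = -22 + 21/11 = -221/11 ≈ -20.091)
c(C, h) = -221/11
X(1758, 1668) + c(1534, f(-11)) = 133 - 221/11 = 1242/11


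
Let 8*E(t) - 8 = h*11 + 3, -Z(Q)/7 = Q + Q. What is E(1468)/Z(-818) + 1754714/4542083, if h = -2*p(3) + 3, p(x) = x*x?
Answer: 879452731/2286414704 ≈ 0.38464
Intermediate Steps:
Z(Q) = -14*Q (Z(Q) = -7*(Q + Q) = -14*Q)
p(x) = x²
h = -15 (h = -2*3² + 3 = -2*9 + 3 = -18 + 3 = -15)
E(t) = -77/4 (E(t) = 1 + (-15*11 + 3)/8 = 1 + (-165 + 3)/8 = 1 + (⅛)*(-162) = 1 - 81/4 = -77/4)
E(1468)/Z(-818) + 1754714/4542083 = -77/(4*((-14*(-818)))) + 1754714/4542083 = -77/4/11452 + 1754714*(1/4542083) = -77/4*1/11452 + 134978/349391 = -11/6544 + 134978/349391 = 879452731/2286414704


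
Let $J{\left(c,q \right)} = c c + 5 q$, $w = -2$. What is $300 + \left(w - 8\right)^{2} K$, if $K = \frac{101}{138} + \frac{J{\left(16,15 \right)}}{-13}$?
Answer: $- \frac{1949150}{897} \approx -2173.0$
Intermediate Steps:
$J{\left(c,q \right)} = c^{2} + 5 q$
$K = - \frac{44365}{1794}$ ($K = \frac{101}{138} + \frac{16^{2} + 5 \cdot 15}{-13} = 101 \cdot \frac{1}{138} + \left(256 + 75\right) \left(- \frac{1}{13}\right) = \frac{101}{138} + 331 \left(- \frac{1}{13}\right) = \frac{101}{138} - \frac{331}{13} = - \frac{44365}{1794} \approx -24.73$)
$300 + \left(w - 8\right)^{2} K = 300 + \left(-2 - 8\right)^{2} \left(- \frac{44365}{1794}\right) = 300 + \left(-10\right)^{2} \left(- \frac{44365}{1794}\right) = 300 + 100 \left(- \frac{44365}{1794}\right) = 300 - \frac{2218250}{897} = - \frac{1949150}{897}$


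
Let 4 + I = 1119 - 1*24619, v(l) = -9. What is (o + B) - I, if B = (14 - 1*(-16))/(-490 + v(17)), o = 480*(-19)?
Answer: 7177586/499 ≈ 14384.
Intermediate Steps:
o = -9120
B = -30/499 (B = (14 - 1*(-16))/(-490 - 9) = (14 + 16)/(-499) = -1/499*30 = -30/499 ≈ -0.060120)
I = -23504 (I = -4 + (1119 - 1*24619) = -4 + (1119 - 24619) = -4 - 23500 = -23504)
(o + B) - I = (-9120 - 30/499) - 1*(-23504) = -4550910/499 + 23504 = 7177586/499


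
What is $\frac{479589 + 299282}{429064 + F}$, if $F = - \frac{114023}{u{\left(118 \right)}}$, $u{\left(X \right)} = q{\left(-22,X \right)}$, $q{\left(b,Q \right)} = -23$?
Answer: $\frac{17914033}{9982495} \approx 1.7945$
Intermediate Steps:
$u{\left(X \right)} = -23$
$F = \frac{114023}{23}$ ($F = - \frac{114023}{-23} = \left(-114023\right) \left(- \frac{1}{23}\right) = \frac{114023}{23} \approx 4957.5$)
$\frac{479589 + 299282}{429064 + F} = \frac{479589 + 299282}{429064 + \frac{114023}{23}} = \frac{778871}{\frac{9982495}{23}} = 778871 \cdot \frac{23}{9982495} = \frac{17914033}{9982495}$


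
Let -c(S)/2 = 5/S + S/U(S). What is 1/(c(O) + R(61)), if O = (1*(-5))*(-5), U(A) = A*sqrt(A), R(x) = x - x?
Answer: -5/4 ≈ -1.2500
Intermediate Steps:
R(x) = 0
U(A) = A**(3/2)
O = 25 (O = -5*(-5) = 25)
c(S) = -10/S - 2/sqrt(S) (c(S) = -2*(5/S + S/(S**(3/2))) = -2*(5/S + S/S**(3/2)) = -2*(5/S + 1/sqrt(S)) = -2*(1/sqrt(S) + 5/S) = -10/S - 2/sqrt(S))
1/(c(O) + R(61)) = 1/((-10/25 - 2/sqrt(25)) + 0) = 1/((-10*1/25 - 2*1/5) + 0) = 1/((-2/5 - 2/5) + 0) = 1/(-4/5 + 0) = 1/(-4/5) = -5/4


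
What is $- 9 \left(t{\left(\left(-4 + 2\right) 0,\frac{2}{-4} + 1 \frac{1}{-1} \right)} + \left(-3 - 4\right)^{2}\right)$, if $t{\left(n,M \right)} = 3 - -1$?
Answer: $-477$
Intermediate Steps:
$t{\left(n,M \right)} = 4$ ($t{\left(n,M \right)} = 3 + 1 = 4$)
$- 9 \left(t{\left(\left(-4 + 2\right) 0,\frac{2}{-4} + 1 \frac{1}{-1} \right)} + \left(-3 - 4\right)^{2}\right) = - 9 \left(4 + \left(-3 - 4\right)^{2}\right) = - 9 \left(4 + \left(-7\right)^{2}\right) = - 9 \left(4 + 49\right) = \left(-9\right) 53 = -477$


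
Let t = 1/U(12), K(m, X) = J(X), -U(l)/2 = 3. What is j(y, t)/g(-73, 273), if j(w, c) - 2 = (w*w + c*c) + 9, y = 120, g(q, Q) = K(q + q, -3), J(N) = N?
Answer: -518797/108 ≈ -4803.7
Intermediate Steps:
U(l) = -6 (U(l) = -2*3 = -6)
K(m, X) = X
t = -⅙ (t = 1/(-6) = -⅙ ≈ -0.16667)
g(q, Q) = -3
j(w, c) = 11 + c² + w² (j(w, c) = 2 + ((w*w + c*c) + 9) = 2 + ((w² + c²) + 9) = 2 + ((c² + w²) + 9) = 2 + (9 + c² + w²) = 11 + c² + w²)
j(y, t)/g(-73, 273) = (11 + (-⅙)² + 120²)/(-3) = (11 + 1/36 + 14400)*(-⅓) = (518797/36)*(-⅓) = -518797/108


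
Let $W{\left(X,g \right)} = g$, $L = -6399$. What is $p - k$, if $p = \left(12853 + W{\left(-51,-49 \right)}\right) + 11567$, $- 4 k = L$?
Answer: $\frac{91085}{4} \approx 22771.0$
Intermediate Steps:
$k = \frac{6399}{4}$ ($k = \left(- \frac{1}{4}\right) \left(-6399\right) = \frac{6399}{4} \approx 1599.8$)
$p = 24371$ ($p = \left(12853 - 49\right) + 11567 = 12804 + 11567 = 24371$)
$p - k = 24371 - \frac{6399}{4} = \frac{91085}{4}$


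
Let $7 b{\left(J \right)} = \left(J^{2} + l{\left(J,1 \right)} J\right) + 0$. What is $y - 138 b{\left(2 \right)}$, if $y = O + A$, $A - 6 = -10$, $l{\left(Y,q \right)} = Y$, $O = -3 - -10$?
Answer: $- \frac{1083}{7} \approx -154.71$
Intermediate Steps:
$O = 7$ ($O = -3 + 10 = 7$)
$A = -4$ ($A = 6 - 10 = -4$)
$b{\left(J \right)} = \frac{2 J^{2}}{7}$ ($b{\left(J \right)} = \frac{\left(J^{2} + J J\right) + 0}{7} = \frac{\left(J^{2} + J^{2}\right) + 0}{7} = \frac{2 J^{2} + 0}{7} = \frac{2 J^{2}}{7}$)
$y = 3$ ($y = 7 - 4 = 3$)
$y - 138 b{\left(2 \right)} = 3 - 138 \frac{2 \cdot 2^{2}}{7} = 3 - 138 \cdot \frac{2}{7} \cdot 4 = 3 - \frac{1104}{7} = - \frac{1083}{7}$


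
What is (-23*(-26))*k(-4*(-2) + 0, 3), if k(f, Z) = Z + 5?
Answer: 4784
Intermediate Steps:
k(f, Z) = 5 + Z
(-23*(-26))*k(-4*(-2) + 0, 3) = (-23*(-26))*(5 + 3) = 598*8 = 4784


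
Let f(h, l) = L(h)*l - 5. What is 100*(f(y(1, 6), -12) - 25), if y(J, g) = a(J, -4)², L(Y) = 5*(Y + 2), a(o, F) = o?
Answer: -21000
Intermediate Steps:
L(Y) = 10 + 5*Y (L(Y) = 5*(2 + Y) = 10 + 5*Y)
y(J, g) = J²
f(h, l) = -5 + l*(10 + 5*h) (f(h, l) = (10 + 5*h)*l - 5 = l*(10 + 5*h) - 5 = -5 + l*(10 + 5*h))
100*(f(y(1, 6), -12) - 25) = 100*((-5 + 5*(-12)*(2 + 1²)) - 25) = 100*((-5 + 5*(-12)*(2 + 1)) - 25) = 100*((-5 + 5*(-12)*3) - 25) = 100*((-5 - 180) - 25) = 100*(-185 - 25) = 100*(-210) = -21000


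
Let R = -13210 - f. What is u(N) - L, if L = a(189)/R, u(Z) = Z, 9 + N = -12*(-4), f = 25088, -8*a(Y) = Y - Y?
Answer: 39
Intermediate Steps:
a(Y) = 0 (a(Y) = -(Y - Y)/8 = -⅛*0 = 0)
N = 39 (N = -9 - 12*(-4) = -9 + 48 = 39)
R = -38298 (R = -13210 - 1*25088 = -13210 - 25088 = -38298)
L = 0 (L = 0/(-38298) = 0*(-1/38298) = 0)
u(N) - L = 39 - 1*0 = 39 + 0 = 39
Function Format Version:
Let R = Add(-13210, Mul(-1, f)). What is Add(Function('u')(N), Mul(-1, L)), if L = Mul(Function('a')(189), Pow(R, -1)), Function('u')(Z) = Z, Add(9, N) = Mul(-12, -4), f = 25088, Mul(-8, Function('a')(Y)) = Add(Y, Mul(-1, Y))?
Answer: 39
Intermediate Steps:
Function('a')(Y) = 0 (Function('a')(Y) = Mul(Rational(-1, 8), Add(Y, Mul(-1, Y))) = Mul(Rational(-1, 8), 0) = 0)
N = 39 (N = Add(-9, Mul(-12, -4)) = Add(-9, 48) = 39)
R = -38298 (R = Add(-13210, Mul(-1, 25088)) = Add(-13210, -25088) = -38298)
L = 0 (L = Mul(0, Pow(-38298, -1)) = Mul(0, Rational(-1, 38298)) = 0)
Add(Function('u')(N), Mul(-1, L)) = Add(39, Mul(-1, 0)) = Add(39, 0) = 39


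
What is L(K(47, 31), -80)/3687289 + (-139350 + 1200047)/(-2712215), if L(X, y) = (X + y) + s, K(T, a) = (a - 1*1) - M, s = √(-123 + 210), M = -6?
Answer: -355565065263/909156412285 + √87/3687289 ≈ -0.39109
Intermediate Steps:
s = √87 ≈ 9.3274
K(T, a) = 5 + a (K(T, a) = (a - 1*1) - 1*(-6) = (a - 1) + 6 = (-1 + a) + 6 = 5 + a)
L(X, y) = X + y + √87 (L(X, y) = (X + y) + √87 = X + y + √87)
L(K(47, 31), -80)/3687289 + (-139350 + 1200047)/(-2712215) = ((5 + 31) - 80 + √87)/3687289 + (-139350 + 1200047)/(-2712215) = (36 - 80 + √87)*(1/3687289) + 1060697*(-1/2712215) = (-44 + √87)*(1/3687289) - 96427/246565 = (-44/3687289 + √87/3687289) - 96427/246565 = -355565065263/909156412285 + √87/3687289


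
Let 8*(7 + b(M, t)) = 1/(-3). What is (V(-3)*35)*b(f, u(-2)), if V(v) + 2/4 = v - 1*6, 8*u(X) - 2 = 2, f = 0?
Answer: 112385/48 ≈ 2341.4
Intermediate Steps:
u(X) = ½ (u(X) = ¼ + (⅛)*2 = ¼ + ¼ = ½)
b(M, t) = -169/24 (b(M, t) = -7 + (⅛)/(-3) = -7 + (⅛)*(-⅓) = -7 - 1/24 = -169/24)
V(v) = -13/2 + v (V(v) = -½ + (v - 1*6) = -½ + (v - 6) = -½ + (-6 + v) = -13/2 + v)
(V(-3)*35)*b(f, u(-2)) = ((-13/2 - 3)*35)*(-169/24) = -19/2*35*(-169/24) = -665/2*(-169/24) = 112385/48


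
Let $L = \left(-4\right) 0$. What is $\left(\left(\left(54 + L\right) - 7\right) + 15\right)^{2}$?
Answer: $3844$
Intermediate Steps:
$L = 0$
$\left(\left(\left(54 + L\right) - 7\right) + 15\right)^{2} = \left(\left(\left(54 + 0\right) - 7\right) + 15\right)^{2} = \left(\left(54 - 7\right) + 15\right)^{2} = \left(47 + 15\right)^{2} = 62^{2} = 3844$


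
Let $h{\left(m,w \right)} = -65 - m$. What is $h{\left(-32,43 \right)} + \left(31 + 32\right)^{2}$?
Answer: $3936$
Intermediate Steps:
$h{\left(-32,43 \right)} + \left(31 + 32\right)^{2} = \left(-65 - -32\right) + \left(31 + 32\right)^{2} = \left(-65 + 32\right) + 63^{2} = -33 + 3969 = 3936$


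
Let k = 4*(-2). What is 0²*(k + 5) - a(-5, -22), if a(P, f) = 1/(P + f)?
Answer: 1/27 ≈ 0.037037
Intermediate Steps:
k = -8
0²*(k + 5) - a(-5, -22) = 0²*(-8 + 5) - 1/(-5 - 22) = 0*(-3) - 1/(-27) = 0 - 1*(-1/27) = 0 + 1/27 = 1/27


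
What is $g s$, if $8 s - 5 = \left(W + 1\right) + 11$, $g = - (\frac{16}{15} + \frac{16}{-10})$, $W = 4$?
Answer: $\frac{7}{5} \approx 1.4$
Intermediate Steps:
$g = \frac{8}{15}$ ($g = - (16 \cdot \frac{1}{15} + 16 \left(- \frac{1}{10}\right)) = - (\frac{16}{15} - \frac{8}{5}) = \left(-1\right) \left(- \frac{8}{15}\right) = \frac{8}{15} \approx 0.53333$)
$s = \frac{21}{8}$ ($s = \frac{5}{8} + \frac{\left(4 + 1\right) + 11}{8} = \frac{5}{8} + \frac{5 + 11}{8} = \frac{5}{8} + \frac{1}{8} \cdot 16 = \frac{5}{8} + 2 = \frac{21}{8} \approx 2.625$)
$g s = \frac{8}{15} \cdot \frac{21}{8} = \frac{7}{5}$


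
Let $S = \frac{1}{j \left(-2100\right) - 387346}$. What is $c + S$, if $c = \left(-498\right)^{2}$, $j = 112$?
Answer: $\frac{154393898183}{622546} \approx 2.48 \cdot 10^{5}$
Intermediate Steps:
$c = 248004$
$S = - \frac{1}{622546}$ ($S = \frac{1}{112 \left(-2100\right) - 387346} = \frac{1}{-235200 - 387346} = \frac{1}{-622546} = - \frac{1}{622546} \approx -1.6063 \cdot 10^{-6}$)
$c + S = 248004 - \frac{1}{622546} = \frac{154393898183}{622546}$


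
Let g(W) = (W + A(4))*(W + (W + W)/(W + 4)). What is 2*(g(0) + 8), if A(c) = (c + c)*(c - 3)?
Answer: 16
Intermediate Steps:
A(c) = 2*c*(-3 + c) (A(c) = (2*c)*(-3 + c) = 2*c*(-3 + c))
g(W) = (8 + W)*(W + 2*W/(4 + W)) (g(W) = (W + 2*4*(-3 + 4))*(W + (W + W)/(W + 4)) = (W + 2*4*1)*(W + (2*W)/(4 + W)) = (W + 8)*(W + 2*W/(4 + W)) = (8 + W)*(W + 2*W/(4 + W)))
2*(g(0) + 8) = 2*(0*(48 + 0² + 14*0)/(4 + 0) + 8) = 2*(0*(48 + 0 + 0)/4 + 8) = 2*(0*(¼)*48 + 8) = 2*(0 + 8) = 2*8 = 16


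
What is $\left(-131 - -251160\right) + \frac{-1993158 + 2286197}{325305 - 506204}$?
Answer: $\frac{45410602032}{180899} \approx 2.5103 \cdot 10^{5}$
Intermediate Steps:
$\left(-131 - -251160\right) + \frac{-1993158 + 2286197}{325305 - 506204} = \left(-131 + 251160\right) + \frac{293039}{-180899} = 251029 + 293039 \left(- \frac{1}{180899}\right) = 251029 - \frac{293039}{180899} = \frac{45410602032}{180899}$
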